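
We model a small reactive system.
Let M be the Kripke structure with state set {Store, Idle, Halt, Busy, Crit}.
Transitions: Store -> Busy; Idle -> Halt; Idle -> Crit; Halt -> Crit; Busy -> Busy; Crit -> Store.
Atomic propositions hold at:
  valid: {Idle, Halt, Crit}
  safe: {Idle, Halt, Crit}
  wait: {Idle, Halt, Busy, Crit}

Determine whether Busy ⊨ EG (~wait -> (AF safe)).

Sat(~wait) = {Store}
AF safe: least fixpoint, start Z0 = {Idle, Halt, Crit}, add states with every successor in Z. Already a fixed point.
Sat(AF safe) = {Idle, Halt, Crit}
Sat(~wait -> (AF safe)) = {Idle, Halt, Busy, Crit}
EG (~wait -> (AF safe)): greatest fixpoint, start Z0 = {Idle, Halt, Busy, Crit}, keep only states in Sat with some successor in Z. Z1 = {Idle, Halt, Busy}; Z2 = {Idle, Busy}; Z3 = {Busy}; fixed.
Sat(EG (~wait -> (AF safe))) = {Busy}
Busy ∈ Sat(EG (~wait -> (AF safe))) = {Busy}, so the formula holds at Busy.

Yes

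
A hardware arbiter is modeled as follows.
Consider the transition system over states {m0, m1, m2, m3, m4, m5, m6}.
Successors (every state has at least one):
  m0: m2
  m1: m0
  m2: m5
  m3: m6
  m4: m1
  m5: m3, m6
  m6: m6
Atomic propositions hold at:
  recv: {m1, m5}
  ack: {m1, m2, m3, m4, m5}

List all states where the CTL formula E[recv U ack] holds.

E[recv U ack]: least fixpoint, start Z0 = Sat(ack) = {m1, m2, m3, m4, m5}, add states in Sat(recv) with some successor in Z. Already a fixed point.
Sat(E[recv U ack]) = {m1, m2, m3, m4, m5}

{m1, m2, m3, m4, m5}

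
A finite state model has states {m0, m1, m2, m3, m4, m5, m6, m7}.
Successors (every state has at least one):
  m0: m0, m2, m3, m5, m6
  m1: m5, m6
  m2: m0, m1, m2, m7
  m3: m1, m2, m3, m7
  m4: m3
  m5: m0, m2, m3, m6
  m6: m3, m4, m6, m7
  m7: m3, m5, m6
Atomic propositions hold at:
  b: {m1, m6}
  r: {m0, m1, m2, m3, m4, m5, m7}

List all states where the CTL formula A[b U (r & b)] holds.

{m1}

Sat(r & b) = {m1}
A[b U (r & b)]: least fixpoint, start Z0 = Sat((r & b)) = {m1}, add states in Sat(b) with every successor in Z. Already a fixed point.
Sat(A[b U (r & b)]) = {m1}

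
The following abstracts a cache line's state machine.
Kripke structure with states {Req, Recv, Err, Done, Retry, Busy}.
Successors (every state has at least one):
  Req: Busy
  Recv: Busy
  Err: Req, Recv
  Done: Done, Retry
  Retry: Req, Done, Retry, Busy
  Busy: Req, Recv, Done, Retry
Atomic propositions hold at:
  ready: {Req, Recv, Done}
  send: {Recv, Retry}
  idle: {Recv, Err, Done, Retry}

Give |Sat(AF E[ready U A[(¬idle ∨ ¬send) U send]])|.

Sat(¬idle) = {Req, Busy}
Sat(¬send) = {Req, Err, Done, Busy}
Sat(¬idle ∨ ¬send) = {Req, Err, Done, Busy}
A[(¬idle ∨ ¬send) U send]: least fixpoint, start Z0 = Sat(send) = {Recv, Retry}, add states in Sat(¬idle ∨ ¬send) with every successor in Z. Already a fixed point.
Sat(A[(¬idle ∨ ¬send) U send]) = {Recv, Retry}
E[ready U A[(¬idle ∨ ¬send) U send]]: least fixpoint, start Z0 = Sat(A[(¬idle ∨ ¬send) U send]) = {Recv, Retry}, add states in Sat(ready) with some successor in Z. Z1 = {Recv, Done, Retry}; fixed.
Sat(E[ready U A[(¬idle ∨ ¬send) U send]]) = {Recv, Done, Retry}
AF E[ready U A[(¬idle ∨ ¬send) U send]]: least fixpoint, start Z0 = {Recv, Done, Retry}, add states with every successor in Z. Already a fixed point.
Sat(AF E[ready U A[(¬idle ∨ ¬send) U send]]) = {Recv, Done, Retry}
|Sat(AF E[ready U A[(¬idle ∨ ¬send) U send]])| = |{Recv, Done, Retry}| = 3.

3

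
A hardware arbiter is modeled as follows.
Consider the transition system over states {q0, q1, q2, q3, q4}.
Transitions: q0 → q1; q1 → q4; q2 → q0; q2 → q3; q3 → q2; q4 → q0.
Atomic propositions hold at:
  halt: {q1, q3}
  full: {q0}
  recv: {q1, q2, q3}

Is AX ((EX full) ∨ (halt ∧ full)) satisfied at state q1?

Yes

Sat(EX full) = {s : some successor in {q0}} = {q2, q4}
Sat(halt ∧ full) = ∅
Sat((EX full) ∨ (halt ∧ full)) = {q2, q4}
Sat(AX ((EX full) ∨ (halt ∧ full))) = {s : every successor in {q2, q4}} = {q1, q3}
q1 ∈ Sat(AX ((EX full) ∨ (halt ∧ full))) = {q1, q3}, so the formula holds at q1.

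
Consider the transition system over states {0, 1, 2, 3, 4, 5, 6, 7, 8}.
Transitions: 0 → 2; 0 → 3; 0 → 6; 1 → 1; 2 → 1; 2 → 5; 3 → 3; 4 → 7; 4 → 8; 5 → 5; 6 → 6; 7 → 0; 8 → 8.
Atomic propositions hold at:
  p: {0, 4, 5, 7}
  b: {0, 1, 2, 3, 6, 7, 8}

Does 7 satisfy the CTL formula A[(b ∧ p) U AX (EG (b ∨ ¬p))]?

Yes

Sat(b ∧ p) = {0, 7}
Sat(¬p) = {1, 2, 3, 6, 8}
Sat(b ∨ ¬p) = {0, 1, 2, 3, 6, 7, 8}
EG (b ∨ ¬p): greatest fixpoint, start Z0 = {0, 1, 2, 3, 6, 7, 8}, keep only states in Sat with some successor in Z. Already a fixed point.
Sat(EG (b ∨ ¬p)) = {0, 1, 2, 3, 6, 7, 8}
Sat(AX (EG (b ∨ ¬p))) = {s : every successor in {0, 1, 2, 3, 6, 7, 8}} = {0, 1, 3, 4, 6, 7, 8}
A[(b ∧ p) U AX (EG (b ∨ ¬p))]: least fixpoint, start Z0 = Sat(AX (EG (b ∨ ¬p))) = {0, 1, 3, 4, 6, 7, 8}, add states in Sat(b ∧ p) with every successor in Z. Already a fixed point.
Sat(A[(b ∧ p) U AX (EG (b ∨ ¬p))]) = {0, 1, 3, 4, 6, 7, 8}
7 ∈ Sat(A[(b ∧ p) U AX (EG (b ∨ ¬p))]) = {0, 1, 3, 4, 6, 7, 8}, so the formula holds at 7.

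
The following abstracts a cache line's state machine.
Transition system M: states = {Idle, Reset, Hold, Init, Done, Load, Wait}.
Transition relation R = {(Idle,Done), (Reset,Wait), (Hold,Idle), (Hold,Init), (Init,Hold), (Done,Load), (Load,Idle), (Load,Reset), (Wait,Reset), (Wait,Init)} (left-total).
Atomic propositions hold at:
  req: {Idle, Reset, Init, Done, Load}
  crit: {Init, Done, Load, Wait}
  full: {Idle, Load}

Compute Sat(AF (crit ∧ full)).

Sat(crit ∧ full) = {Load}
AF (crit ∧ full): least fixpoint, start Z0 = {Load}, add states with every successor in Z. Z1 = {Done, Load}; Z2 = {Idle, Done, Load}; fixed.
Sat(AF (crit ∧ full)) = {Idle, Done, Load}

{Idle, Done, Load}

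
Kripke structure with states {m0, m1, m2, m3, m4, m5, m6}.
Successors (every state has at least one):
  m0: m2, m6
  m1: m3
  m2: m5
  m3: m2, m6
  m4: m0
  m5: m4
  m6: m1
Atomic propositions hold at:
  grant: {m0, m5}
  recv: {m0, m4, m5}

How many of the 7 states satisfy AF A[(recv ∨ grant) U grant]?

Sat(recv ∨ grant) = {m0, m4, m5}
A[(recv ∨ grant) U grant]: least fixpoint, start Z0 = Sat(grant) = {m0, m5}, add states in Sat(recv ∨ grant) with every successor in Z. Z1 = {m0, m4, m5}; fixed.
Sat(A[(recv ∨ grant) U grant]) = {m0, m4, m5}
AF A[(recv ∨ grant) U grant]: least fixpoint, start Z0 = {m0, m4, m5}, add states with every successor in Z. Z1 = {m0, m2, m4, m5}; fixed.
Sat(AF A[(recv ∨ grant) U grant]) = {m0, m2, m4, m5}
|Sat(AF A[(recv ∨ grant) U grant])| = |{m0, m2, m4, m5}| = 4.

4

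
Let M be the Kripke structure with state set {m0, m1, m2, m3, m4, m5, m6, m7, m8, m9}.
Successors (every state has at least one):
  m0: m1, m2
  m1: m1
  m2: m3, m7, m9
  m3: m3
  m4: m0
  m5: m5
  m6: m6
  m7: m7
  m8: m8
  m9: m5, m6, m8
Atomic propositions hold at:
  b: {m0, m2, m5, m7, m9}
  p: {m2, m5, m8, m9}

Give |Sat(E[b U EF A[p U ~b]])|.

Sat(~b) = {m1, m3, m4, m6, m8}
A[p U ~b]: least fixpoint, start Z0 = Sat(~b) = {m1, m3, m4, m6, m8}, add states in Sat(p) with every successor in Z. Already a fixed point.
Sat(A[p U ~b]) = {m1, m3, m4, m6, m8}
EF A[p U ~b]: least fixpoint, start Z0 = {m1, m3, m4, m6, m8}, add states with some successor in Z. Z1 = {m0, m1, m2, m3, m4, m6, m8, m9}; fixed.
Sat(EF A[p U ~b]) = {m0, m1, m2, m3, m4, m6, m8, m9}
E[b U EF A[p U ~b]]: least fixpoint, start Z0 = Sat(EF A[p U ~b]) = {m0, m1, m2, m3, m4, m6, m8, m9}, add states in Sat(b) with some successor in Z. Already a fixed point.
Sat(E[b U EF A[p U ~b]]) = {m0, m1, m2, m3, m4, m6, m8, m9}
|Sat(E[b U EF A[p U ~b]])| = |{m0, m1, m2, m3, m4, m6, m8, m9}| = 8.

8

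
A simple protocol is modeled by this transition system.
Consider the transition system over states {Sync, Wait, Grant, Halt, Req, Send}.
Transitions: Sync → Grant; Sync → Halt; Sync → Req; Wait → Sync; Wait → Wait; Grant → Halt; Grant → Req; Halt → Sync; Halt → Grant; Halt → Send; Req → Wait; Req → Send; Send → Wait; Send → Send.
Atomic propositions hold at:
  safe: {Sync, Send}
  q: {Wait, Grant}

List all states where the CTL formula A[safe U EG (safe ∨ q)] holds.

Sat(safe ∨ q) = {Sync, Wait, Grant, Send}
EG (safe ∨ q): greatest fixpoint, start Z0 = {Sync, Wait, Grant, Send}, keep only states in Sat with some successor in Z. Z1 = {Sync, Wait, Send}; Z2 = {Wait, Send}; fixed.
Sat(EG (safe ∨ q)) = {Wait, Send}
A[safe U EG (safe ∨ q)]: least fixpoint, start Z0 = Sat(EG (safe ∨ q)) = {Wait, Send}, add states in Sat(safe) with every successor in Z. Already a fixed point.
Sat(A[safe U EG (safe ∨ q)]) = {Wait, Send}

{Wait, Send}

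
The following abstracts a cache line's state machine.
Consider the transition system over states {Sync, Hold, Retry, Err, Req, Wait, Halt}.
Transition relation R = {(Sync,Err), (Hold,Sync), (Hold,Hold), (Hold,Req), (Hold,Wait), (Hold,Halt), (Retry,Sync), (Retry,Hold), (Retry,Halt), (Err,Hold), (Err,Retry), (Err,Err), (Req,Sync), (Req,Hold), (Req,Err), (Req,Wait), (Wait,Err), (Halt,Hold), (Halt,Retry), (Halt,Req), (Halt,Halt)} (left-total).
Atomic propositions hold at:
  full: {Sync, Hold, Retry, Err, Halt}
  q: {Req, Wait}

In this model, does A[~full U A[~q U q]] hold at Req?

Sat(~full) = {Req, Wait}
Sat(~q) = {Sync, Hold, Retry, Err, Halt}
A[~q U q]: least fixpoint, start Z0 = Sat(q) = {Req, Wait}, add states in Sat(~q) with every successor in Z. Already a fixed point.
Sat(A[~q U q]) = {Req, Wait}
A[~full U A[~q U q]]: least fixpoint, start Z0 = Sat(A[~q U q]) = {Req, Wait}, add states in Sat(~full) with every successor in Z. Already a fixed point.
Sat(A[~full U A[~q U q]]) = {Req, Wait}
Req ∈ Sat(A[~full U A[~q U q]]) = {Req, Wait}, so the formula holds at Req.

Yes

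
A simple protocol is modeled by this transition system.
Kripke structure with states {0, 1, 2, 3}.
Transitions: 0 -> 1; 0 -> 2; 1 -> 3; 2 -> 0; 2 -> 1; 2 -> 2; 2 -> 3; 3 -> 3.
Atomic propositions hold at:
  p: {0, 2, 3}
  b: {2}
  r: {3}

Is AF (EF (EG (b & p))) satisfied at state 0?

Yes

Sat(b & p) = {2}
EG (b & p): greatest fixpoint, start Z0 = {2}, keep only states in Sat with some successor in Z. Already a fixed point.
Sat(EG (b & p)) = {2}
EF (EG (b & p)): least fixpoint, start Z0 = {2}, add states with some successor in Z. Z1 = {0, 2}; fixed.
Sat(EF (EG (b & p))) = {0, 2}
AF (EF (EG (b & p))): least fixpoint, start Z0 = {0, 2}, add states with every successor in Z. Already a fixed point.
Sat(AF (EF (EG (b & p)))) = {0, 2}
0 ∈ Sat(AF (EF (EG (b & p)))) = {0, 2}, so the formula holds at 0.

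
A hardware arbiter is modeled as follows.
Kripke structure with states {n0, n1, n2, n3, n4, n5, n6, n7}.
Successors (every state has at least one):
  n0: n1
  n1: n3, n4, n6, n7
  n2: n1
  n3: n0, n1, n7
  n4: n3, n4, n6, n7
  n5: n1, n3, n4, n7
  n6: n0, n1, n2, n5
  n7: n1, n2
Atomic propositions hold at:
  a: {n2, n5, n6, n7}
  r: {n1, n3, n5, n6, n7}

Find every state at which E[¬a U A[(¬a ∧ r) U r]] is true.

{n0, n1, n3, n4, n5, n6, n7}

Sat(¬a) = {n0, n1, n3, n4}
Sat(¬a ∧ r) = {n1, n3}
A[(¬a ∧ r) U r]: least fixpoint, start Z0 = Sat(r) = {n1, n3, n5, n6, n7}, add states in Sat(¬a ∧ r) with every successor in Z. Already a fixed point.
Sat(A[(¬a ∧ r) U r]) = {n1, n3, n5, n6, n7}
E[¬a U A[(¬a ∧ r) U r]]: least fixpoint, start Z0 = Sat(A[(¬a ∧ r) U r]) = {n1, n3, n5, n6, n7}, add states in Sat(¬a) with some successor in Z. Z1 = {n0, n1, n3, n4, n5, n6, n7}; fixed.
Sat(E[¬a U A[(¬a ∧ r) U r]]) = {n0, n1, n3, n4, n5, n6, n7}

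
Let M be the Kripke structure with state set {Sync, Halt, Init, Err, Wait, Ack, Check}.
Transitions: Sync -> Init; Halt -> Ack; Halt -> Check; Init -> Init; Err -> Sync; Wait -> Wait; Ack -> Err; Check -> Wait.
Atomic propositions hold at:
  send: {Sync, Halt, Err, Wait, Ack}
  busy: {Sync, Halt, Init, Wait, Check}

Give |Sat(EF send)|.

6

EF send: least fixpoint, start Z0 = {Sync, Halt, Err, Wait, Ack}, add states with some successor in Z. Z1 = {Sync, Halt, Err, Wait, Ack, Check}; fixed.
Sat(EF send) = {Sync, Halt, Err, Wait, Ack, Check}
|Sat(EF send)| = |{Sync, Halt, Err, Wait, Ack, Check}| = 6.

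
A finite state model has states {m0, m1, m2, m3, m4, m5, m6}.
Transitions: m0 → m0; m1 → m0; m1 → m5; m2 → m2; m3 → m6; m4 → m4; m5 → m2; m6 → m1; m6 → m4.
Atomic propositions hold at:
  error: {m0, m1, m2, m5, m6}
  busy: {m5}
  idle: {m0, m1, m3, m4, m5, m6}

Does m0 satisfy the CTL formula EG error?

EG error: greatest fixpoint, start Z0 = {m0, m1, m2, m5, m6}, keep only states in Sat with some successor in Z. Already a fixed point.
Sat(EG error) = {m0, m1, m2, m5, m6}
m0 ∈ Sat(EG error) = {m0, m1, m2, m5, m6}, so the formula holds at m0.

Yes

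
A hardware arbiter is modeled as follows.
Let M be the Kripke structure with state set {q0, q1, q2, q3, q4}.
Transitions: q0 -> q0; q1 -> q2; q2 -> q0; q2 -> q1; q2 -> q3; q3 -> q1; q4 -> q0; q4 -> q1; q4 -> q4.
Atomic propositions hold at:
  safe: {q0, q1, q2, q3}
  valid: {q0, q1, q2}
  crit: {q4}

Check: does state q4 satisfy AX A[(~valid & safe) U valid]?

Sat(~valid) = {q3, q4}
Sat(~valid & safe) = {q3}
A[(~valid & safe) U valid]: least fixpoint, start Z0 = Sat(valid) = {q0, q1, q2}, add states in Sat(~valid & safe) with every successor in Z. Z1 = {q0, q1, q2, q3}; fixed.
Sat(A[(~valid & safe) U valid]) = {q0, q1, q2, q3}
Sat(AX A[(~valid & safe) U valid]) = {s : every successor in {q0, q1, q2, q3}} = {q0, q1, q2, q3}
q4 ∉ Sat(AX A[(~valid & safe) U valid]) = {q0, q1, q2, q3}, so the formula does not hold at q4.

No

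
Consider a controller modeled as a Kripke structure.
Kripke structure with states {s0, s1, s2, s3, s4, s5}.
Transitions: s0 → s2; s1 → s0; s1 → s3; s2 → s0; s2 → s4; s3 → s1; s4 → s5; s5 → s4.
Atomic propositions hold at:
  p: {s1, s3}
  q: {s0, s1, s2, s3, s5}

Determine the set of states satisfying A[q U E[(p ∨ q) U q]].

{s0, s1, s2, s3, s5}

Sat(p ∨ q) = {s0, s1, s2, s3, s5}
E[(p ∨ q) U q]: least fixpoint, start Z0 = Sat(q) = {s0, s1, s2, s3, s5}, add states in Sat(p ∨ q) with some successor in Z. Already a fixed point.
Sat(E[(p ∨ q) U q]) = {s0, s1, s2, s3, s5}
A[q U E[(p ∨ q) U q]]: least fixpoint, start Z0 = Sat(E[(p ∨ q) U q]) = {s0, s1, s2, s3, s5}, add states in Sat(q) with every successor in Z. Already a fixed point.
Sat(A[q U E[(p ∨ q) U q]]) = {s0, s1, s2, s3, s5}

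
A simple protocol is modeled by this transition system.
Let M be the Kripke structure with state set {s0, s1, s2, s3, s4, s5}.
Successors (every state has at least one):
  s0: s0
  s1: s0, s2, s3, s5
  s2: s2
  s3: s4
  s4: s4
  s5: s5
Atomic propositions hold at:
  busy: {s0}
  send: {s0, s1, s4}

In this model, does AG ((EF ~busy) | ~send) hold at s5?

Sat(~busy) = {s1, s2, s3, s4, s5}
EF ~busy: least fixpoint, start Z0 = {s1, s2, s3, s4, s5}, add states with some successor in Z. Already a fixed point.
Sat(EF ~busy) = {s1, s2, s3, s4, s5}
Sat(~send) = {s2, s3, s5}
Sat((EF ~busy) | ~send) = {s1, s2, s3, s4, s5}
AG ((EF ~busy) | ~send): greatest fixpoint, start Z0 = {s1, s2, s3, s4, s5}, keep only states in Sat with every successor in Z. Z1 = {s2, s3, s4, s5}; fixed.
Sat(AG ((EF ~busy) | ~send)) = {s2, s3, s4, s5}
s5 ∈ Sat(AG ((EF ~busy) | ~send)) = {s2, s3, s4, s5}, so the formula holds at s5.

Yes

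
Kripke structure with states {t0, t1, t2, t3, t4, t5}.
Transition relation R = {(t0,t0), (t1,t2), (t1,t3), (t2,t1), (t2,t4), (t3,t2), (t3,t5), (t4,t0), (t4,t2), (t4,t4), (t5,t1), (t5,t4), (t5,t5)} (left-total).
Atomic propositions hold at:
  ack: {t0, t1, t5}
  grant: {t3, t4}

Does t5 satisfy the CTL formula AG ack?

No

AG ack: greatest fixpoint, start Z0 = {t0, t1, t5}, keep only states in Sat with every successor in Z. Z1 = {t0}; fixed.
Sat(AG ack) = {t0}
t5 ∉ Sat(AG ack) = {t0}, so the formula does not hold at t5.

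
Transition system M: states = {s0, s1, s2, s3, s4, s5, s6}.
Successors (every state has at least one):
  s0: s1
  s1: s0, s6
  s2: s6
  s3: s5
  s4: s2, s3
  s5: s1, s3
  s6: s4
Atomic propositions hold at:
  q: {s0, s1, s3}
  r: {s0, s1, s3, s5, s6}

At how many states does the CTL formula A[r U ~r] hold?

Sat(~r) = {s2, s4}
A[r U ~r]: least fixpoint, start Z0 = Sat(~r) = {s2, s4}, add states in Sat(r) with every successor in Z. Z1 = {s2, s4, s6}; fixed.
Sat(A[r U ~r]) = {s2, s4, s6}
|Sat(A[r U ~r])| = |{s2, s4, s6}| = 3.

3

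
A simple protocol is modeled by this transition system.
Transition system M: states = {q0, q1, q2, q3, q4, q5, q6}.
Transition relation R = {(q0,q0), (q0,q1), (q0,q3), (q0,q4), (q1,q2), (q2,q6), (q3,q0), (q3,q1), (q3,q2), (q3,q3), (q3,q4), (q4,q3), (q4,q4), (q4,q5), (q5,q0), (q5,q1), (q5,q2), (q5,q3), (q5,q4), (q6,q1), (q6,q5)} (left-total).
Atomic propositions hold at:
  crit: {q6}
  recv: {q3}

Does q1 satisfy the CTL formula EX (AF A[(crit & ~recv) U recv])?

Sat(~recv) = {q0, q1, q2, q4, q5, q6}
Sat(crit & ~recv) = {q6}
A[(crit & ~recv) U recv]: least fixpoint, start Z0 = Sat(recv) = {q3}, add states in Sat(crit & ~recv) with every successor in Z. Already a fixed point.
Sat(A[(crit & ~recv) U recv]) = {q3}
AF A[(crit & ~recv) U recv]: least fixpoint, start Z0 = {q3}, add states with every successor in Z. Already a fixed point.
Sat(AF A[(crit & ~recv) U recv]) = {q3}
Sat(EX (AF A[(crit & ~recv) U recv])) = {s : some successor in {q3}} = {q0, q3, q4, q5}
q1 ∉ Sat(EX (AF A[(crit & ~recv) U recv])) = {q0, q3, q4, q5}, so the formula does not hold at q1.

No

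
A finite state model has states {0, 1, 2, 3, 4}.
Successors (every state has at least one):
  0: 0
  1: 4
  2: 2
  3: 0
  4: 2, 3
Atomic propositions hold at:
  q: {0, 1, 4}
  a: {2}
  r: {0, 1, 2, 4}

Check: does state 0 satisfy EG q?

Yes

EG q: greatest fixpoint, start Z0 = {0, 1, 4}, keep only states in Sat with some successor in Z. Z1 = {0, 1}; Z2 = {0}; fixed.
Sat(EG q) = {0}
0 ∈ Sat(EG q) = {0}, so the formula holds at 0.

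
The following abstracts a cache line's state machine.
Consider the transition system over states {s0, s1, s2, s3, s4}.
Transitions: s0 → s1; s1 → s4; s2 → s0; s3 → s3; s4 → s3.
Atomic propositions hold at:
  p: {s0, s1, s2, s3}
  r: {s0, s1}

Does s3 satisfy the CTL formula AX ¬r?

Yes

Sat(¬r) = {s2, s3, s4}
Sat(AX ¬r) = {s : every successor in {s2, s3, s4}} = {s1, s3, s4}
s3 ∈ Sat(AX ¬r) = {s1, s3, s4}, so the formula holds at s3.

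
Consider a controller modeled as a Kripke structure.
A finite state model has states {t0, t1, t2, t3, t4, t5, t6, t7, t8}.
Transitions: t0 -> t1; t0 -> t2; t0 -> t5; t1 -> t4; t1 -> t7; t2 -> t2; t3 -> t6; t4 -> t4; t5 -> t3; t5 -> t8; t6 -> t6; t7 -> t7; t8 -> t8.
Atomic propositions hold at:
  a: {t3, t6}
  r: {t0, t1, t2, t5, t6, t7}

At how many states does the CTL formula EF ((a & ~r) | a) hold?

4

Sat(~r) = {t3, t4, t8}
Sat(a & ~r) = {t3}
Sat((a & ~r) | a) = {t3, t6}
EF ((a & ~r) | a): least fixpoint, start Z0 = {t3, t6}, add states with some successor in Z. Z1 = {t3, t5, t6}; Z2 = {t0, t3, t5, t6}; fixed.
Sat(EF ((a & ~r) | a)) = {t0, t3, t5, t6}
|Sat(EF ((a & ~r) | a))| = |{t0, t3, t5, t6}| = 4.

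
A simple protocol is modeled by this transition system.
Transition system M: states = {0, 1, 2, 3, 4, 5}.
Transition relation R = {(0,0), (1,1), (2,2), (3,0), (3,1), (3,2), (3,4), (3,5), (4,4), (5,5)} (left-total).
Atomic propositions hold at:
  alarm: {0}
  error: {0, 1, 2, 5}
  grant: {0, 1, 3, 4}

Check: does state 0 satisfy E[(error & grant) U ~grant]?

Sat(error & grant) = {0, 1}
Sat(~grant) = {2, 5}
E[(error & grant) U ~grant]: least fixpoint, start Z0 = Sat(~grant) = {2, 5}, add states in Sat(error & grant) with some successor in Z. Already a fixed point.
Sat(E[(error & grant) U ~grant]) = {2, 5}
0 ∉ Sat(E[(error & grant) U ~grant]) = {2, 5}, so the formula does not hold at 0.

No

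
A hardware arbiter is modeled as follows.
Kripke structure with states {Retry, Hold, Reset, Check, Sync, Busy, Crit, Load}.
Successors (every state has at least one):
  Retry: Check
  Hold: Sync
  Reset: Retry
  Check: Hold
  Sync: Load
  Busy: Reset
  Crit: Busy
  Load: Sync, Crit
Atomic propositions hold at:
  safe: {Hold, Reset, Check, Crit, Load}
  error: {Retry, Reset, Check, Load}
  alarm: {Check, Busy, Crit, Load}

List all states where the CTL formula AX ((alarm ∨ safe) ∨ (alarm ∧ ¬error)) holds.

{Retry, Check, Sync, Busy, Crit}

Sat(alarm ∨ safe) = {Hold, Reset, Check, Busy, Crit, Load}
Sat(¬error) = {Hold, Sync, Busy, Crit}
Sat(alarm ∧ ¬error) = {Busy, Crit}
Sat((alarm ∨ safe) ∨ (alarm ∧ ¬error)) = {Hold, Reset, Check, Busy, Crit, Load}
Sat(AX ((alarm ∨ safe) ∨ (alarm ∧ ¬error))) = {s : every successor in {Hold, Reset, Check, Busy, Crit, Load}} = {Retry, Check, Sync, Busy, Crit}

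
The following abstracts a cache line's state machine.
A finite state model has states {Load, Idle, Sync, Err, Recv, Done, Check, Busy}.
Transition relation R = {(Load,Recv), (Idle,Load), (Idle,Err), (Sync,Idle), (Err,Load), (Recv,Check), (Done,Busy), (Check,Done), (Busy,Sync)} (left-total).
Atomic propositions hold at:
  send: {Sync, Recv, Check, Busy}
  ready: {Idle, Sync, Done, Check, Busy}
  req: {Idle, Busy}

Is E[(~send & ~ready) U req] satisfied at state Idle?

Yes

Sat(~send) = {Load, Idle, Err, Done}
Sat(~ready) = {Load, Err, Recv}
Sat(~send & ~ready) = {Load, Err}
E[(~send & ~ready) U req]: least fixpoint, start Z0 = Sat(req) = {Idle, Busy}, add states in Sat(~send & ~ready) with some successor in Z. Already a fixed point.
Sat(E[(~send & ~ready) U req]) = {Idle, Busy}
Idle ∈ Sat(E[(~send & ~ready) U req]) = {Idle, Busy}, so the formula holds at Idle.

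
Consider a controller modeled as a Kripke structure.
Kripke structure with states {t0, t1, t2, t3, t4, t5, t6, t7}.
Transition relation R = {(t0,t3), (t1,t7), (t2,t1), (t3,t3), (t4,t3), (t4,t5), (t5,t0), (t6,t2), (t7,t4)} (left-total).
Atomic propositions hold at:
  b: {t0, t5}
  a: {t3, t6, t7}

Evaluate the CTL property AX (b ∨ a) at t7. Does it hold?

No

Sat(b ∨ a) = {t0, t3, t5, t6, t7}
Sat(AX (b ∨ a)) = {s : every successor in {t0, t3, t5, t6, t7}} = {t0, t1, t3, t4, t5}
t7 ∉ Sat(AX (b ∨ a)) = {t0, t1, t3, t4, t5}, so the formula does not hold at t7.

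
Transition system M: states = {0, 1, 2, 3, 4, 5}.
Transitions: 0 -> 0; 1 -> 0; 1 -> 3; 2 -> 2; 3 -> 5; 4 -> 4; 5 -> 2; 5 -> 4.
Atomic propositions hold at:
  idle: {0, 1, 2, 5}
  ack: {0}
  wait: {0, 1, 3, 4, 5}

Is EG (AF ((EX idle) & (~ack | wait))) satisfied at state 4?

No

Sat(EX idle) = {s : some successor in {0, 1, 2, 5}} = {0, 1, 2, 3, 5}
Sat(~ack) = {1, 2, 3, 4, 5}
Sat(~ack | wait) = {0, 1, 2, 3, 4, 5}
Sat((EX idle) & (~ack | wait)) = {0, 1, 2, 3, 5}
AF ((EX idle) & (~ack | wait)): least fixpoint, start Z0 = {0, 1, 2, 3, 5}, add states with every successor in Z. Already a fixed point.
Sat(AF ((EX idle) & (~ack | wait))) = {0, 1, 2, 3, 5}
EG (AF ((EX idle) & (~ack | wait))): greatest fixpoint, start Z0 = {0, 1, 2, 3, 5}, keep only states in Sat with some successor in Z. Already a fixed point.
Sat(EG (AF ((EX idle) & (~ack | wait)))) = {0, 1, 2, 3, 5}
4 ∉ Sat(EG (AF ((EX idle) & (~ack | wait)))) = {0, 1, 2, 3, 5}, so the formula does not hold at 4.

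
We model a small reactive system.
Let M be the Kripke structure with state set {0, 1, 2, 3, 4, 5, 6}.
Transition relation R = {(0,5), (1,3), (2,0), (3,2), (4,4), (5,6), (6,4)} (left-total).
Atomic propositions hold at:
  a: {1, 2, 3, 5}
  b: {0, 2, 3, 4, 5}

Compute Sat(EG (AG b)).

{4}

AG b: greatest fixpoint, start Z0 = {0, 2, 3, 4, 5}, keep only states in Sat with every successor in Z. Z1 = {0, 2, 3, 4}; Z2 = {2, 3, 4}; Z3 = {3, 4}; Z4 = {4}; fixed.
Sat(AG b) = {4}
EG (AG b): greatest fixpoint, start Z0 = {4}, keep only states in Sat with some successor in Z. Already a fixed point.
Sat(EG (AG b)) = {4}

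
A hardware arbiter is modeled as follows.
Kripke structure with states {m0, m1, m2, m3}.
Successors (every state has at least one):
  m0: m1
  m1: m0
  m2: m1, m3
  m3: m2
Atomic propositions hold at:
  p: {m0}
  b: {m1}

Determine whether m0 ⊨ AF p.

AF p: least fixpoint, start Z0 = {m0}, add states with every successor in Z. Z1 = {m0, m1}; fixed.
Sat(AF p) = {m0, m1}
m0 ∈ Sat(AF p) = {m0, m1}, so the formula holds at m0.

Yes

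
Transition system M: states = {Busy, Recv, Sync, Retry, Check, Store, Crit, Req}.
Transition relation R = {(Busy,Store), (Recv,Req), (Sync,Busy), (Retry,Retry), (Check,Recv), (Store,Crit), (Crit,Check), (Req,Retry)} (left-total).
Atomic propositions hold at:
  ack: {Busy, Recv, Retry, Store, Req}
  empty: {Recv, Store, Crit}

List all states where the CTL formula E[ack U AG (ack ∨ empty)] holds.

{Recv, Retry, Req}

Sat(ack ∨ empty) = {Busy, Recv, Retry, Store, Crit, Req}
AG (ack ∨ empty): greatest fixpoint, start Z0 = {Busy, Recv, Retry, Store, Crit, Req}, keep only states in Sat with every successor in Z. Z1 = {Busy, Recv, Retry, Store, Req}; Z2 = {Busy, Recv, Retry, Req}; Z3 = {Recv, Retry, Req}; fixed.
Sat(AG (ack ∨ empty)) = {Recv, Retry, Req}
E[ack U AG (ack ∨ empty)]: least fixpoint, start Z0 = Sat(AG (ack ∨ empty)) = {Recv, Retry, Req}, add states in Sat(ack) with some successor in Z. Already a fixed point.
Sat(E[ack U AG (ack ∨ empty)]) = {Recv, Retry, Req}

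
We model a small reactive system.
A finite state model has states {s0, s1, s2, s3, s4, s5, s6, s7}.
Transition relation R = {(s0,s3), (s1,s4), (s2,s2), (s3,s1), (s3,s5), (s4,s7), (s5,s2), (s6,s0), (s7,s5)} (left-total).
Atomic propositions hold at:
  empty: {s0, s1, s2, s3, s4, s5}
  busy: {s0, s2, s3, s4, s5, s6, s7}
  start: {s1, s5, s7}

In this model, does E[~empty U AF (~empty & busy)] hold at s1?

Yes

Sat(~empty) = {s6, s7}
Sat(~empty & busy) = {s6, s7}
AF (~empty & busy): least fixpoint, start Z0 = {s6, s7}, add states with every successor in Z. Z1 = {s4, s6, s7}; Z2 = {s1, s4, s6, s7}; fixed.
Sat(AF (~empty & busy)) = {s1, s4, s6, s7}
E[~empty U AF (~empty & busy)]: least fixpoint, start Z0 = Sat(AF (~empty & busy)) = {s1, s4, s6, s7}, add states in Sat(~empty) with some successor in Z. Already a fixed point.
Sat(E[~empty U AF (~empty & busy)]) = {s1, s4, s6, s7}
s1 ∈ Sat(E[~empty U AF (~empty & busy)]) = {s1, s4, s6, s7}, so the formula holds at s1.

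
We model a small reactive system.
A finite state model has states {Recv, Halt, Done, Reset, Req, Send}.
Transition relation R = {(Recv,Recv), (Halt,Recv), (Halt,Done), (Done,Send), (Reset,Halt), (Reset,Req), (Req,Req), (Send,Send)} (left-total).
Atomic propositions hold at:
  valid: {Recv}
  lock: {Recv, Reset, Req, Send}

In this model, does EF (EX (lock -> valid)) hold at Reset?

Sat(lock -> valid) = {Recv, Halt, Done}
Sat(EX (lock -> valid)) = {s : some successor in {Recv, Halt, Done}} = {Recv, Halt, Reset}
EF (EX (lock -> valid)): least fixpoint, start Z0 = {Recv, Halt, Reset}, add states with some successor in Z. Already a fixed point.
Sat(EF (EX (lock -> valid))) = {Recv, Halt, Reset}
Reset ∈ Sat(EF (EX (lock -> valid))) = {Recv, Halt, Reset}, so the formula holds at Reset.

Yes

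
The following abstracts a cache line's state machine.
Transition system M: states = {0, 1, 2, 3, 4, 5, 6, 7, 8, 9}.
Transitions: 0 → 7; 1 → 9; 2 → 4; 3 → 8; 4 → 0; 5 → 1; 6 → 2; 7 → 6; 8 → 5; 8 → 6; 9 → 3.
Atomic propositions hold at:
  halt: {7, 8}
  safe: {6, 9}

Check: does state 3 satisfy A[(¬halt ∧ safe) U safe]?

No

Sat(¬halt) = {0, 1, 2, 3, 4, 5, 6, 9}
Sat(¬halt ∧ safe) = {6, 9}
A[(¬halt ∧ safe) U safe]: least fixpoint, start Z0 = Sat(safe) = {6, 9}, add states in Sat(¬halt ∧ safe) with every successor in Z. Already a fixed point.
Sat(A[(¬halt ∧ safe) U safe]) = {6, 9}
3 ∉ Sat(A[(¬halt ∧ safe) U safe]) = {6, 9}, so the formula does not hold at 3.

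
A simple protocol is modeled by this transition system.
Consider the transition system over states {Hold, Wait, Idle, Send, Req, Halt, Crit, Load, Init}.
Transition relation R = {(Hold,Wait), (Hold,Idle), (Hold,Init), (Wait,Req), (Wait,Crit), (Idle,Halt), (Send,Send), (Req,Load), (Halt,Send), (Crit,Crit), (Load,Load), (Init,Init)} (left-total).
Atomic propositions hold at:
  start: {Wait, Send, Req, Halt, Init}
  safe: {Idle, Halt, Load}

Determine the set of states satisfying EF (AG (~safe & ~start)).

{Hold, Wait, Crit}

Sat(~safe) = {Hold, Wait, Send, Req, Crit, Init}
Sat(~start) = {Hold, Idle, Crit, Load}
Sat(~safe & ~start) = {Hold, Crit}
AG (~safe & ~start): greatest fixpoint, start Z0 = {Hold, Crit}, keep only states in Sat with every successor in Z. Z1 = {Crit}; fixed.
Sat(AG (~safe & ~start)) = {Crit}
EF (AG (~safe & ~start)): least fixpoint, start Z0 = {Crit}, add states with some successor in Z. Z1 = {Wait, Crit}; Z2 = {Hold, Wait, Crit}; fixed.
Sat(EF (AG (~safe & ~start))) = {Hold, Wait, Crit}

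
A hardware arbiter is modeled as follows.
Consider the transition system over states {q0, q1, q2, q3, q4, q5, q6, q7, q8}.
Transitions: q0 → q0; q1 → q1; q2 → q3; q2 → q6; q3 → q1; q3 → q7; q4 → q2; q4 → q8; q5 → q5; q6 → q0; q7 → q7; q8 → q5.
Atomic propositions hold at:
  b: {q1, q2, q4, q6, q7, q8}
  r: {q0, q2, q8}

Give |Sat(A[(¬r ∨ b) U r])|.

Sat(¬r) = {q1, q3, q4, q5, q6, q7}
Sat(¬r ∨ b) = {q1, q2, q3, q4, q5, q6, q7, q8}
A[(¬r ∨ b) U r]: least fixpoint, start Z0 = Sat(r) = {q0, q2, q8}, add states in Sat(¬r ∨ b) with every successor in Z. Z1 = {q0, q2, q4, q6, q8}; fixed.
Sat(A[(¬r ∨ b) U r]) = {q0, q2, q4, q6, q8}
|Sat(A[(¬r ∨ b) U r])| = |{q0, q2, q4, q6, q8}| = 5.

5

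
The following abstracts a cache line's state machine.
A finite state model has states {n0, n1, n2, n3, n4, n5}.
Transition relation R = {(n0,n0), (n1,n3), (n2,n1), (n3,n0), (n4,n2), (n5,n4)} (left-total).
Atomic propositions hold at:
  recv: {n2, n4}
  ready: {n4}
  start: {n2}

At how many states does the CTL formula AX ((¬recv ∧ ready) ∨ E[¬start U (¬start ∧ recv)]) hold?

1

Sat(¬recv) = {n0, n1, n3, n5}
Sat(¬recv ∧ ready) = ∅
Sat(¬start) = {n0, n1, n3, n4, n5}
Sat(¬start ∧ recv) = {n4}
E[¬start U (¬start ∧ recv)]: least fixpoint, start Z0 = Sat((¬start ∧ recv)) = {n4}, add states in Sat(¬start) with some successor in Z. Z1 = {n4, n5}; fixed.
Sat(E[¬start U (¬start ∧ recv)]) = {n4, n5}
Sat((¬recv ∧ ready) ∨ E[¬start U (¬start ∧ recv)]) = {n4, n5}
Sat(AX ((¬recv ∧ ready) ∨ E[¬start U (¬start ∧ recv)])) = {s : every successor in {n4, n5}} = {n5}
|Sat(AX ((¬recv ∧ ready) ∨ E[¬start U (¬start ∧ recv)]))| = |{n5}| = 1.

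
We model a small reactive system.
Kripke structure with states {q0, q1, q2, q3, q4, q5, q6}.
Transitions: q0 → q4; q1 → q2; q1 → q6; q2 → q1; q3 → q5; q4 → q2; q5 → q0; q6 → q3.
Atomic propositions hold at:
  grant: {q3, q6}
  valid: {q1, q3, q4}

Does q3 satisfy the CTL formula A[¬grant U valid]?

Sat(¬grant) = {q0, q1, q2, q4, q5}
A[¬grant U valid]: least fixpoint, start Z0 = Sat(valid) = {q1, q3, q4}, add states in Sat(¬grant) with every successor in Z. Z1 = {q0, q1, q2, q3, q4}; Z2 = {q0, q1, q2, q3, q4, q5}; fixed.
Sat(A[¬grant U valid]) = {q0, q1, q2, q3, q4, q5}
q3 ∈ Sat(A[¬grant U valid]) = {q0, q1, q2, q3, q4, q5}, so the formula holds at q3.

Yes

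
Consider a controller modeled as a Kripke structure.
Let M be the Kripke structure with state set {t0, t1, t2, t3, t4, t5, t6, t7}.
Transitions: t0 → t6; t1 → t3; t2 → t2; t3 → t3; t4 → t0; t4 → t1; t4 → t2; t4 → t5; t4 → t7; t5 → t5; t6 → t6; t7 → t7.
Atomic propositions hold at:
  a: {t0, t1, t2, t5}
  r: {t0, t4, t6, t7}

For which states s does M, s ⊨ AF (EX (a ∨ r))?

{t0, t2, t4, t5, t6, t7}

Sat(a ∨ r) = {t0, t1, t2, t4, t5, t6, t7}
Sat(EX (a ∨ r)) = {s : some successor in {t0, t1, t2, t4, t5, t6, t7}} = {t0, t2, t4, t5, t6, t7}
AF (EX (a ∨ r)): least fixpoint, start Z0 = {t0, t2, t4, t5, t6, t7}, add states with every successor in Z. Already a fixed point.
Sat(AF (EX (a ∨ r))) = {t0, t2, t4, t5, t6, t7}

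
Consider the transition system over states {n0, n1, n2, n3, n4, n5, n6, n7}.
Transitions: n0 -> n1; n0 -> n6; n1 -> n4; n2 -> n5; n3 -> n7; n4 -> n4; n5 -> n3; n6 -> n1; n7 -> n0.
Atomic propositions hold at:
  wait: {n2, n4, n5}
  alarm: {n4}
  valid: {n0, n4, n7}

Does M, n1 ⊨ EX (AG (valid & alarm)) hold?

Yes

Sat(valid & alarm) = {n4}
AG (valid & alarm): greatest fixpoint, start Z0 = {n4}, keep only states in Sat with every successor in Z. Already a fixed point.
Sat(AG (valid & alarm)) = {n4}
Sat(EX (AG (valid & alarm))) = {s : some successor in {n4}} = {n1, n4}
n1 ∈ Sat(EX (AG (valid & alarm))) = {n1, n4}, so the formula holds at n1.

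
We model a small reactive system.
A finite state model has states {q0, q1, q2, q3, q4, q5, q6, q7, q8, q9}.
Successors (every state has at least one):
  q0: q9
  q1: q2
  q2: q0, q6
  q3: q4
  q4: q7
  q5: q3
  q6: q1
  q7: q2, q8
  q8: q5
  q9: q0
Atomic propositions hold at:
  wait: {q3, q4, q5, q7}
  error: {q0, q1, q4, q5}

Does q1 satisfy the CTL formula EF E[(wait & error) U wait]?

No

Sat(wait & error) = {q4, q5}
E[(wait & error) U wait]: least fixpoint, start Z0 = Sat(wait) = {q3, q4, q5, q7}, add states in Sat(wait & error) with some successor in Z. Already a fixed point.
Sat(E[(wait & error) U wait]) = {q3, q4, q5, q7}
EF E[(wait & error) U wait]: least fixpoint, start Z0 = {q3, q4, q5, q7}, add states with some successor in Z. Z1 = {q3, q4, q5, q7, q8}; fixed.
Sat(EF E[(wait & error) U wait]) = {q3, q4, q5, q7, q8}
q1 ∉ Sat(EF E[(wait & error) U wait]) = {q3, q4, q5, q7, q8}, so the formula does not hold at q1.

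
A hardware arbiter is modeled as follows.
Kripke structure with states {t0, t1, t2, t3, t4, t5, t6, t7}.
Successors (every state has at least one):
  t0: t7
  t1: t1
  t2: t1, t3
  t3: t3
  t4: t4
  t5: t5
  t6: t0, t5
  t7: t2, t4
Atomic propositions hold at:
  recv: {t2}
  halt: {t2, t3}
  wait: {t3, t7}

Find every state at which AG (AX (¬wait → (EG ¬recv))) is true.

{t1, t2, t3, t4, t5}

Sat(¬wait) = {t0, t1, t2, t4, t5, t6}
Sat(¬recv) = {t0, t1, t3, t4, t5, t6, t7}
EG ¬recv: greatest fixpoint, start Z0 = {t0, t1, t3, t4, t5, t6, t7}, keep only states in Sat with some successor in Z. Already a fixed point.
Sat(EG ¬recv) = {t0, t1, t3, t4, t5, t6, t7}
Sat(¬wait → (EG ¬recv)) = {t0, t1, t3, t4, t5, t6, t7}
Sat(AX (¬wait → (EG ¬recv))) = {s : every successor in {t0, t1, t3, t4, t5, t6, t7}} = {t0, t1, t2, t3, t4, t5, t6}
AG (AX (¬wait → (EG ¬recv))): greatest fixpoint, start Z0 = {t0, t1, t2, t3, t4, t5, t6}, keep only states in Sat with every successor in Z. Z1 = {t1, t2, t3, t4, t5, t6}; Z2 = {t1, t2, t3, t4, t5}; fixed.
Sat(AG (AX (¬wait → (EG ¬recv)))) = {t1, t2, t3, t4, t5}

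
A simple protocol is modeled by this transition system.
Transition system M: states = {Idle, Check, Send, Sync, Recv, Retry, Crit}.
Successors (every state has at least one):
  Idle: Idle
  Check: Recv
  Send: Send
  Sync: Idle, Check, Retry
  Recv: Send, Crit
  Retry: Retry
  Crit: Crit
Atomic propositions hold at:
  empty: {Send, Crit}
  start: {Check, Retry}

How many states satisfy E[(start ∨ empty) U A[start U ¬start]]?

Sat(start ∨ empty) = {Check, Send, Retry, Crit}
Sat(¬start) = {Idle, Send, Sync, Recv, Crit}
A[start U ¬start]: least fixpoint, start Z0 = Sat(¬start) = {Idle, Send, Sync, Recv, Crit}, add states in Sat(start) with every successor in Z. Z1 = {Idle, Check, Send, Sync, Recv, Crit}; fixed.
Sat(A[start U ¬start]) = {Idle, Check, Send, Sync, Recv, Crit}
E[(start ∨ empty) U A[start U ¬start]]: least fixpoint, start Z0 = Sat(A[start U ¬start]) = {Idle, Check, Send, Sync, Recv, Crit}, add states in Sat(start ∨ empty) with some successor in Z. Already a fixed point.
Sat(E[(start ∨ empty) U A[start U ¬start]]) = {Idle, Check, Send, Sync, Recv, Crit}
|Sat(E[(start ∨ empty) U A[start U ¬start]])| = |{Idle, Check, Send, Sync, Recv, Crit}| = 6.

6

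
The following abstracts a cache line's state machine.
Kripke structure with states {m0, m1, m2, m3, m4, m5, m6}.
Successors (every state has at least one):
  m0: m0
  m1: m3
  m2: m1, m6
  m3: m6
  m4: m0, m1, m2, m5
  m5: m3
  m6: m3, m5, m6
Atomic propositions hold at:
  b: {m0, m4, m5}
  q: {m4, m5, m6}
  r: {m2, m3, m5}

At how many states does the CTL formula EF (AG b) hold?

2

AG b: greatest fixpoint, start Z0 = {m0, m4, m5}, keep only states in Sat with every successor in Z. Z1 = {m0}; fixed.
Sat(AG b) = {m0}
EF (AG b): least fixpoint, start Z0 = {m0}, add states with some successor in Z. Z1 = {m0, m4}; fixed.
Sat(EF (AG b)) = {m0, m4}
|Sat(EF (AG b))| = |{m0, m4}| = 2.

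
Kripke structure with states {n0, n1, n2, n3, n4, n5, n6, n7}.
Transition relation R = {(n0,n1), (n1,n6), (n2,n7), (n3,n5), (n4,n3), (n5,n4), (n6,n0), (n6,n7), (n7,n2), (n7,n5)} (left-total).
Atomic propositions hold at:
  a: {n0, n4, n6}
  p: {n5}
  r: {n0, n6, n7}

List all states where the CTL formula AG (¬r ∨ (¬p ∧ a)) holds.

{n3, n4, n5}

Sat(¬r) = {n1, n2, n3, n4, n5}
Sat(¬p) = {n0, n1, n2, n3, n4, n6, n7}
Sat(¬p ∧ a) = {n0, n4, n6}
Sat(¬r ∨ (¬p ∧ a)) = {n0, n1, n2, n3, n4, n5, n6}
AG (¬r ∨ (¬p ∧ a)): greatest fixpoint, start Z0 = {n0, n1, n2, n3, n4, n5, n6}, keep only states in Sat with every successor in Z. Z1 = {n0, n1, n3, n4, n5}; Z2 = {n0, n3, n4, n5}; Z3 = {n3, n4, n5}; fixed.
Sat(AG (¬r ∨ (¬p ∧ a))) = {n3, n4, n5}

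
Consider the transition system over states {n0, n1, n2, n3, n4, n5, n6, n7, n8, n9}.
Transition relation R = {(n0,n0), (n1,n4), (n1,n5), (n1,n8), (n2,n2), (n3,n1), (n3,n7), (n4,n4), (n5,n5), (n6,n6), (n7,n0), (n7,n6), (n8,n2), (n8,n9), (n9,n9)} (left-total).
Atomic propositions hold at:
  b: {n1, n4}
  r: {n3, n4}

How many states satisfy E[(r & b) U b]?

Sat(r & b) = {n4}
E[(r & b) U b]: least fixpoint, start Z0 = Sat(b) = {n1, n4}, add states in Sat(r & b) with some successor in Z. Already a fixed point.
Sat(E[(r & b) U b]) = {n1, n4}
|Sat(E[(r & b) U b])| = |{n1, n4}| = 2.

2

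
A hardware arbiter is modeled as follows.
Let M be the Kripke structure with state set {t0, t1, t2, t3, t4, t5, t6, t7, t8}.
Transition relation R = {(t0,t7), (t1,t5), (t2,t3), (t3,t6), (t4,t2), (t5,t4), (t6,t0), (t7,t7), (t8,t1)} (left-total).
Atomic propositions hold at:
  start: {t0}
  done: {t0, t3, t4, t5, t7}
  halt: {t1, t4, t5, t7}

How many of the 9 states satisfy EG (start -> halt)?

1

Sat(start -> halt) = {t1, t2, t3, t4, t5, t6, t7, t8}
EG (start -> halt): greatest fixpoint, start Z0 = {t1, t2, t3, t4, t5, t6, t7, t8}, keep only states in Sat with some successor in Z. Z1 = {t1, t2, t3, t4, t5, t7, t8}; Z2 = {t1, t2, t4, t5, t7, t8}; Z3 = {t1, t4, t5, t7, t8}; Z4 = {t1, t5, t7, t8}; Z5 = {t1, t7, t8}; Z6 = {t7, t8}; Z7 = {t7}; fixed.
Sat(EG (start -> halt)) = {t7}
|Sat(EG (start -> halt))| = |{t7}| = 1.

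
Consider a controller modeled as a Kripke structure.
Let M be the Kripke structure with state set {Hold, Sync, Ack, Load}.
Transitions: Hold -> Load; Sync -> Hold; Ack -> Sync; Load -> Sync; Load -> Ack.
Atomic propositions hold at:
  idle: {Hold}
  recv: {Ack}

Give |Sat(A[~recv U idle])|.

Sat(~recv) = {Hold, Sync, Load}
A[~recv U idle]: least fixpoint, start Z0 = Sat(idle) = {Hold}, add states in Sat(~recv) with every successor in Z. Z1 = {Hold, Sync}; fixed.
Sat(A[~recv U idle]) = {Hold, Sync}
|Sat(A[~recv U idle])| = |{Hold, Sync}| = 2.

2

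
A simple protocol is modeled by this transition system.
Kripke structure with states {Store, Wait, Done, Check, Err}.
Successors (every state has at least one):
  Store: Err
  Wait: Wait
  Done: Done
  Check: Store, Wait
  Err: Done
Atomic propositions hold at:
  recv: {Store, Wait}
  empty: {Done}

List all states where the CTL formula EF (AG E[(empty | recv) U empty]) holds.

{Store, Done, Check, Err}

Sat(empty | recv) = {Store, Wait, Done}
E[(empty | recv) U empty]: least fixpoint, start Z0 = Sat(empty) = {Done}, add states in Sat(empty | recv) with some successor in Z. Already a fixed point.
Sat(E[(empty | recv) U empty]) = {Done}
AG E[(empty | recv) U empty]: greatest fixpoint, start Z0 = {Done}, keep only states in Sat with every successor in Z. Already a fixed point.
Sat(AG E[(empty | recv) U empty]) = {Done}
EF (AG E[(empty | recv) U empty]): least fixpoint, start Z0 = {Done}, add states with some successor in Z. Z1 = {Done, Err}; Z2 = {Store, Done, Err}; Z3 = {Store, Done, Check, Err}; fixed.
Sat(EF (AG E[(empty | recv) U empty])) = {Store, Done, Check, Err}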